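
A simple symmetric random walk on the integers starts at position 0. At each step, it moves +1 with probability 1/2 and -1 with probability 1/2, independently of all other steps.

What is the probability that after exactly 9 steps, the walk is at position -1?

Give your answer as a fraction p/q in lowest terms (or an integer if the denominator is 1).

Answer: 63/256

Derivation:
To reach position -1 after 9 steps: need 4 steps of +1 and 5 of -1.
Favorable paths: C(9,4) = 126
Total paths: 2^9 = 512
P = 126/512 = 63/256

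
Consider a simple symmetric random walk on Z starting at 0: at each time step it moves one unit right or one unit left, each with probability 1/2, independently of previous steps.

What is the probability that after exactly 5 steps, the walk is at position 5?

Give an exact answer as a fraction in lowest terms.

Answer: 1/32

Derivation:
To reach position 5 after 5 steps: need 5 steps of +1 and 0 of -1.
Favorable paths: C(5,5) = 1
Total paths: 2^5 = 32
P = 1/32 = 1/32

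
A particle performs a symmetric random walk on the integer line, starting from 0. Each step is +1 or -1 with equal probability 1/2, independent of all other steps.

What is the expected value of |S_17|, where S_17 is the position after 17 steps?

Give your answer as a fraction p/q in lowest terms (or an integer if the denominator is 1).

Answer: 109395/32768

Derivation:
S_17 takes values m ≡ 1 (mod 2) with |m| ≤ 17; P(S_17=m) = C(17,(17+m)/2)/2^17.
Total paths: 2^17 = 131072
Distribution: P(S=-17)=1/131072, P(S=-15)=17/131072, P(S=-13)=136/131072, P(S=-11)=680/131072, P(S=-9)=2380/131072, P(S=-7)=6188/131072, P(S=-5)=12376/131072, P(S=-3)=19448/131072, P(S=-1)=24310/131072, P(S=1)=24310/131072, P(S=3)=19448/131072, P(S=5)=12376/131072, P(S=7)=6188/131072, P(S=9)=2380/131072, P(S=11)=680/131072, P(S=13)=136/131072, P(S=15)=17/131072, P(S=17)=1/131072
E[|S_17|] = Σ_m |m|·P(S_17=m) = 437580/131072 = 109395/32768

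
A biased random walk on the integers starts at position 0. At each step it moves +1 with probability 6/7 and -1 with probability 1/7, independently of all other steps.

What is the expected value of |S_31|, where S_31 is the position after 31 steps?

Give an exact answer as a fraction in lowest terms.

S_31 takes values m ≡ 1 (mod 2) with |m| ≤ 31; P(S_31=m) = C(31,(31+m)/2) · (6/7)^((31+m)/2) · (1/7)^((31-m)/2).
Distribution: P(S=-31)=1/157775382034845806615042743, P(S=-29)=186/157775382034845806615042743, P(S=-27)=16740/157775382034845806615042743, P(S=-25)=970920/157775382034845806615042743, P(S=-23)=5825520/22539340290692258087863249, P(S=-21)=188746848/22539340290692258087863249, P(S=-19)=4907418048/22539340290692258087863249, P(S=-17)=736112707200/157775382034845806615042743, P(S=-15)=13250028729600/157775382034845806615042743, P(S=-13)=203167107187200/157775382034845806615042743, P(S=-11)=2681805814871040/157775382034845806615042743, P(S=-9)=4388409515243520/22539340290692258087863249, P(S=-7)=43884095152435200/22539340290692258087863249, P(S=-5)=384829757490585600/22539340290692258087863249, P(S=-3)=20780806904491622400/157775382034845806615042743, P(S=-1)=141309486950543032320/157775382034845806615042743, P(S=1)=847856921703258193920/157775382034845806615042743, P(S=3)=4488654291370190438400/157775382034845806615042743, P(S=5)=2992436194246793625600/22539340290692258087863249, P(S=7)=12284738060592100147200/22539340290692258087863249, P(S=9)=44225057018131560529920/22539340290692258087863249, P(S=11)=972951254398894331658240/157775382034845806615042743, P(S=13)=2653503421087893631795200/157775382034845806615042743, P(S=15)=6229964553858532874649600/157775382034845806615042743, P(S=17)=12459929107717065749299200/157775382034845806615042743, P(S=19)=2990382985852095779831808/22539340290692258087863249, P(S=21)=4140530288102901848997888/22539340290692258087863249, P(S=23)=4600589209003224276664320/22539340290692258087863249, P(S=25)=27603535254019345659985920/157775382034845806615042743, P(S=27)=17133228778356835237232640/157775382034845806615042743, P(S=29)=6853291511342734094893056/157775382034845806615042743, P(S=31)=1326443518324400147398656/157775382034845806615042743
E[|S_31|] = Σ_m |m|·P(S_31=m) = 499085454888212177721848995/22539340290692258087863249

Answer: 499085454888212177721848995/22539340290692258087863249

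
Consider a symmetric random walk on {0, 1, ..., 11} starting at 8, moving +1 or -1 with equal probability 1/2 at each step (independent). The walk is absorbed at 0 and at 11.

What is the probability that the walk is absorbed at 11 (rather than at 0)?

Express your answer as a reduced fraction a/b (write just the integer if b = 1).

Answer: 8/11

Derivation:
Symmetric walk (p = 1/2): the harmonic-function argument gives P(hit 11 before 0 | start at 8) = a/N.
P = 8/11 = 8/11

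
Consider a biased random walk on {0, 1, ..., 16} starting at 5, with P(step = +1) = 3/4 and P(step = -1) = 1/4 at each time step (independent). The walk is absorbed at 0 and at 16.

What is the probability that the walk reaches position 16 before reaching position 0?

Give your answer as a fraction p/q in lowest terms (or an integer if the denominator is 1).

Answer: 21434787/21523360

Derivation:
Biased walk: p = 3/4, q = 1/4, r = q/p = 1/3
Gambler's ruin: P(hit 16 before 0 | start at 5) = (1 - r^a)/(1 - r^N)
r^5 = 1/243; r^16 = 1/43046721
P = (1 - 1/243) / (1 - 1/43046721) = 242/243 / 43046720/43046721 = 21434787/21523360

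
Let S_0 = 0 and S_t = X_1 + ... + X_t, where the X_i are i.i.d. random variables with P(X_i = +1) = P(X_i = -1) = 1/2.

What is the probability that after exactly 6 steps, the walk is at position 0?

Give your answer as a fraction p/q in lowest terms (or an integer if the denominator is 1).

To return to 0 after 6 steps: need exactly 3 steps of +1 and 3 of -1.
Favorable paths: C(6,3) = 20
Total paths: 2^6 = 64
P = 20/64 = 5/16

Answer: 5/16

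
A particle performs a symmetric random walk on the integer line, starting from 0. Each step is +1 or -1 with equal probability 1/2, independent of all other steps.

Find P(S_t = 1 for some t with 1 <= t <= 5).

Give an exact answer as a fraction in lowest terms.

Count via complement. Let g(t,s) = #length-t paths at position s with S_1..S_t all ≠ 1.
g(t,s) = g(t-1,s-1) + g(t-1,s+1) for s ≠ 1; g(t,1) = 0.
t=0: g(0,0)=1
t=1: g(1,-1)=1
t=2: g(2,-2)=1 g(2,0)=1
t=3: g(3,-3)=1 g(3,-1)=2
t=4: g(4,-4)=1 g(4,-2)=3 g(4,0)=2
t=5: g(5,-5)=1 g(5,-3)=4 g(5,-1)=5
Paths never hitting 1: Σ_s g(5,s) = 10
Paths hitting 1: 2^5 - 10 = 22
P = 22/32 = 11/16

Answer: 11/16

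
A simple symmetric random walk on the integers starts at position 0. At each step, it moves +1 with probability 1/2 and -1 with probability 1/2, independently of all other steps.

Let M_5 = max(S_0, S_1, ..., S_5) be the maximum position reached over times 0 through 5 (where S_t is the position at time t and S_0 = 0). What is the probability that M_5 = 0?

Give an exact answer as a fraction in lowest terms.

Answer: 5/16

Derivation:
Let M_5 = max(S_0,...,S_5). Use the reflection principle: for j ≥ 1, #{paths with M_5 ≥ j} = #{S_5 ≥ j} + #{S_5 ≥ j+1}.
P(M_5 ≥ 0) = 1 since S_0 = 0, so #{M_5 ≥ 0} = 32.
#{M_5 ≥ 1} = #{S_5 ≥ 1} + #{S_5 ≥ 2} = 16 + 6 = 22.
#{M_5 = 0} = 32 - 22 = 10.
P(M_5 = 0) = 10/32 = 5/16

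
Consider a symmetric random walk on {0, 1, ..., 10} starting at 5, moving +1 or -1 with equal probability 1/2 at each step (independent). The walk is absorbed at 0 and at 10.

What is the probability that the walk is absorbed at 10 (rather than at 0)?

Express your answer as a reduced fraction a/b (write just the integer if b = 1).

Symmetric walk (p = 1/2): the harmonic-function argument gives P(hit 10 before 0 | start at 5) = a/N.
P = 5/10 = 1/2

Answer: 1/2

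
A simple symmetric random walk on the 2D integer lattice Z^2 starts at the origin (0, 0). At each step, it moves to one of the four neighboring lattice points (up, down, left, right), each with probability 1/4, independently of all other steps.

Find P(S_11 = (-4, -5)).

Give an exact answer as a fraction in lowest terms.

Answer: 2541/2097152

Derivation:
Let h be the number of horizontal steps (so 11-h are vertical). To end at (-4,-5) need (h-4)/2 right-steps and ((11-h)-5)/2 up-steps.
Sum over h with 4 ≤ h ≤ 6, h ≡ 0 (mod 2), 11-h ≡ 1 (mod 2):
h=4: C(11,4)·C(4,0)·C(7,1) = 330·1·7 = 2310
h=6: C(11,6)·C(6,1)·C(5,0) = 462·6·1 = 2772
Total favorable: 5082
Total paths: 4^11 = 4194304
P = 5082/4194304 = 2541/2097152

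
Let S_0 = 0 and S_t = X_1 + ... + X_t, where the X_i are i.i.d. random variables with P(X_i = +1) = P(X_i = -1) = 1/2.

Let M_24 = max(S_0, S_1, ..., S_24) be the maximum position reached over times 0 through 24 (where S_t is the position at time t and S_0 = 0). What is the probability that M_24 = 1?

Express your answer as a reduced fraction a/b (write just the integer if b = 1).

Let M_24 = max(S_0,...,S_24). Use the reflection principle: for j ≥ 1, #{paths with M_24 ≥ j} = #{S_24 ≥ j} + #{S_24 ≥ j+1}.
By reflection, #{M_24 ≥ 1} = #{S_24 ≥ 1} + #{S_24 ≥ 2} = 7036530 + 7036530 = 14073060.
#{M_24 ≥ 2} = #{S_24 ≥ 2} + #{S_24 ≥ 3} = 7036530 + 4540386 = 11576916.
#{M_24 = 1} = 14073060 - 11576916 = 2496144.
P(M_24 = 1) = 2496144/16777216 = 156009/1048576

Answer: 156009/1048576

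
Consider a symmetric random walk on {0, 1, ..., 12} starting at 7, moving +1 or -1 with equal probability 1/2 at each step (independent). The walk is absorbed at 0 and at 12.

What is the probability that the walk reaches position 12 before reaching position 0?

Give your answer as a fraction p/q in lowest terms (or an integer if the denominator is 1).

Answer: 7/12

Derivation:
Symmetric walk (p = 1/2): the harmonic-function argument gives P(hit 12 before 0 | start at 7) = a/N.
P = 7/12 = 7/12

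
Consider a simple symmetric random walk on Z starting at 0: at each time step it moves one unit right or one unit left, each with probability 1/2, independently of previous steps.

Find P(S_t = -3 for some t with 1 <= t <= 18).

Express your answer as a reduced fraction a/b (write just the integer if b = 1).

Answer: 15751/32768

Derivation:
Count via complement. Let g(t,s) = #length-t paths at position s with S_1..S_t all ≠ -3.
g(t,s) = g(t-1,s-1) + g(t-1,s+1) for s ≠ -3; g(t,-3) = 0.
t=0: g(0,0)=1
t=1: g(1,-1)=1 g(1,1)=1
t=2: g(2,-2)=1 g(2,0)=2 g(2,2)=1
t=3: g(3,-1)=3 g(3,1)=3 g(3,3)=1
t=4: g(4,-2)=3 g(4,0)=6 g(4,2)=4 g(4,4)=1
t=5: g(5,-1)=9 g(5,1)=10 g(5,3)=5 g(5,5)=1
t=6: g(6,-2)=9 g(6,0)=19 g(6,2)=15 g(6,4)=6 g(6,6)=1
t=7: g(7,-1)=28 g(7,1)=34 g(7,3)=21 g(7,5)=7 g(7,7)=1
t=8: g(8,-2)=28 g(8,0)=62 g(8,2)=55 g(8,4)=28 g(8,6)=8 g(8,8)=1
t=9: g(9,-1)=90 g(9,1)=117 g(9,3)=83 g(9,5)=36 g(9,7)=9 g(9,9)=1
t=10: g(10,-2)=90 g(10,0)=207 g(10,2)=200 g(10,4)=119 g(10,6)=45 g(10,8)=10 g(10,10)=1
t=11: g(11,-1)=297 g(11,1)=407 g(11,3)=319 g(11,5)=164 g(11,7)=55 g(11,9)=11 g(11,11)=1
t=12: g(12,-2)=297 g(12,0)=704 g(12,2)=726 g(12,4)=483 g(12,6)=219 g(12,8)=66 g(12,10)=12 g(12,12)=1
t=13: g(13,-1)=1001 g(13,1)=1430 g(13,3)=1209 g(13,5)=702 g(13,7)=285 g(13,9)=78 g(13,11)=13 g(13,13)=1
t=14: g(14,-2)=1001 g(14,0)=2431 g(14,2)=2639 g(14,4)=1911 g(14,6)=987 g(14,8)=363 g(14,10)=91 g(14,12)=14 g(14,14)=1
t=15: g(15,-1)=3432 g(15,1)=5070 g(15,3)=4550 g(15,5)=2898 g(15,7)=1350 g(15,9)=454 g(15,11)=105 g(15,13)=15 g(15,15)=1
t=16: g(16,-2)=3432 g(16,0)=8502 g(16,2)=9620 g(16,4)=7448 g(16,6)=4248 g(16,8)=1804 g(16,10)=559 g(16,12)=120 g(16,14)=16 g(16,16)=1
t=17: g(17,-1)=11934 g(17,1)=18122 g(17,3)=17068 g(17,5)=11696 g(17,7)=6052 g(17,9)=2363 g(17,11)=679 g(17,13)=136 g(17,15)=17 g(17,17)=1
t=18: g(18,-2)=11934 g(18,0)=30056 g(18,2)=35190 g(18,4)=28764 g(18,6)=17748 g(18,8)=8415 g(18,10)=3042 g(18,12)=815 g(18,14)=153 g(18,16)=18 g(18,18)=1
Paths never hitting -3: Σ_s g(18,s) = 136136
Paths hitting -3: 2^18 - 136136 = 126008
P = 126008/262144 = 15751/32768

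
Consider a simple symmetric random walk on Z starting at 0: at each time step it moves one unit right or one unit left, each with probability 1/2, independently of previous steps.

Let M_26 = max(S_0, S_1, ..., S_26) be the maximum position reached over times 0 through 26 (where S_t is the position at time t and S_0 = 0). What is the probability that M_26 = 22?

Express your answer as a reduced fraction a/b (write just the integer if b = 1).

Let M_26 = max(S_0,...,S_26). Use the reflection principle: for j ≥ 1, #{paths with M_26 ≥ j} = #{S_26 ≥ j} + #{S_26 ≥ j+1}.
By reflection, #{M_26 ≥ 22} = #{S_26 ≥ 22} + #{S_26 ≥ 23} = 352 + 27 = 379.
#{M_26 ≥ 23} = #{S_26 ≥ 23} + #{S_26 ≥ 24} = 27 + 27 = 54.
#{M_26 = 22} = 379 - 54 = 325.
P(M_26 = 22) = 325/67108864 = 325/67108864

Answer: 325/67108864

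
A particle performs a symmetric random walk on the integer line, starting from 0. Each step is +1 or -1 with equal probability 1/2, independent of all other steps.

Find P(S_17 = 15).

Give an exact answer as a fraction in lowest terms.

To reach position 15 after 17 steps: need 16 steps of +1 and 1 of -1.
Favorable paths: C(17,16) = 17
Total paths: 2^17 = 131072
P = 17/131072 = 17/131072

Answer: 17/131072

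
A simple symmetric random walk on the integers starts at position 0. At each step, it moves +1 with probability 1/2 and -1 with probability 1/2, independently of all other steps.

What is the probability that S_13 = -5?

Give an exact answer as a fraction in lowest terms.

To reach position -5 after 13 steps: need 4 steps of +1 and 9 of -1.
Favorable paths: C(13,4) = 715
Total paths: 2^13 = 8192
P = 715/8192 = 715/8192

Answer: 715/8192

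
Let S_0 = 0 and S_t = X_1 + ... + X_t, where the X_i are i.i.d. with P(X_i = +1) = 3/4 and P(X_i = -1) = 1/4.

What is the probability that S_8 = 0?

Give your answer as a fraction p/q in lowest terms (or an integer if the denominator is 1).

Answer: 2835/32768

Derivation:
To be at 0 after 8 steps: need exactly 4 steps of +1 and 4 of -1.
Number of such sequences: C(8,4) = 70
Each has probability (3/4)^4 · (1/4)^4 = 81/65536
P = 70 · 81/65536 = 2835/32768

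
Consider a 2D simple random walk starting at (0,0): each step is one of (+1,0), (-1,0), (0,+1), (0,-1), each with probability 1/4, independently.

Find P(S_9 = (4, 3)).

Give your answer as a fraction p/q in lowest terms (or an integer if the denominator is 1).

Answer: 567/131072

Derivation:
Let h be the number of horizontal steps (so 9-h are vertical). To end at (4,3) need (h+4)/2 right-steps and ((9-h)+3)/2 up-steps.
Sum over h with 4 ≤ h ≤ 6, h ≡ 0 (mod 2), 9-h ≡ 1 (mod 2):
h=4: C(9,4)·C(4,4)·C(5,4) = 126·1·5 = 630
h=6: C(9,6)·C(6,5)·C(3,3) = 84·6·1 = 504
Total favorable: 1134
Total paths: 4^9 = 262144
P = 1134/262144 = 567/131072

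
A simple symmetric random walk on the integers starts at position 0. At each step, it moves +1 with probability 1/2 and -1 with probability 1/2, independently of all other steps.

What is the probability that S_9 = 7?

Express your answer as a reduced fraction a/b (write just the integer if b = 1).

To reach position 7 after 9 steps: need 8 steps of +1 and 1 of -1.
Favorable paths: C(9,8) = 9
Total paths: 2^9 = 512
P = 9/512 = 9/512

Answer: 9/512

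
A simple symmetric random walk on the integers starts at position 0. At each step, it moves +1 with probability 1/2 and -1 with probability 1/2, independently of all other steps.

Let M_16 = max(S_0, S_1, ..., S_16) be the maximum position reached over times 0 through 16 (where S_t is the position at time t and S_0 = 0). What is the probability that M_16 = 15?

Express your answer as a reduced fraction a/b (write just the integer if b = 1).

Let M_16 = max(S_0,...,S_16). Use the reflection principle: for j ≥ 1, #{paths with M_16 ≥ j} = #{S_16 ≥ j} + #{S_16 ≥ j+1}.
By reflection, #{M_16 ≥ 15} = #{S_16 ≥ 15} + #{S_16 ≥ 16} = 1 + 1 = 2.
#{M_16 ≥ 16} = #{S_16 ≥ 16} + #{S_16 ≥ 17} = 1 + 0 = 1.
#{M_16 = 15} = 2 - 1 = 1.
P(M_16 = 15) = 1/65536 = 1/65536

Answer: 1/65536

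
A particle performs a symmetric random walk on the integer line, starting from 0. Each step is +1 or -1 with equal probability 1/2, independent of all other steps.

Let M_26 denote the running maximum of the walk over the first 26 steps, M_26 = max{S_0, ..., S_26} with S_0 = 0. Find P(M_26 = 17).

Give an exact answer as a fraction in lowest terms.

Let M_26 = max(S_0,...,S_26). Use the reflection principle: for j ≥ 1, #{paths with M_26 ≥ j} = #{S_26 ≥ j} + #{S_26 ≥ j+1}.
By reflection, #{M_26 ≥ 17} = #{S_26 ≥ 17} + #{S_26 ≥ 18} = 17902 + 17902 = 35804.
#{M_26 ≥ 18} = #{S_26 ≥ 18} + #{S_26 ≥ 19} = 17902 + 2952 = 20854.
#{M_26 = 17} = 35804 - 20854 = 14950.
P(M_26 = 17) = 14950/67108864 = 7475/33554432

Answer: 7475/33554432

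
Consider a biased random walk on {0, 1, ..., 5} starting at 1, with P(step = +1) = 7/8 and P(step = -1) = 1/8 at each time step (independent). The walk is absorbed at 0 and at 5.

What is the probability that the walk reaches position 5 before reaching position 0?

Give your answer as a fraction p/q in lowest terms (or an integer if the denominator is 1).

Answer: 2401/2801

Derivation:
Biased walk: p = 7/8, q = 1/8, r = q/p = 1/7
Gambler's ruin: P(hit 5 before 0 | start at 1) = (1 - r^a)/(1 - r^N)
r^1 = 1/7; r^5 = 1/16807
P = (1 - 1/7) / (1 - 1/16807) = 6/7 / 16806/16807 = 2401/2801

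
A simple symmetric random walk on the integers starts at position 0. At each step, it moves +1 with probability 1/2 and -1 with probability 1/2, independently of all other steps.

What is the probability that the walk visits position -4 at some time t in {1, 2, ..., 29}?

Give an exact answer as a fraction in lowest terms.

Answer: 123012781/268435456

Derivation:
Count via complement. Let g(t,s) = #length-t paths at position s with S_1..S_t all ≠ -4.
g(t,s) = g(t-1,s-1) + g(t-1,s+1) for s ≠ -4; g(t,-4) = 0.
t=0: g(0,0)=1
t=1: g(1,-1)=1 g(1,1)=1
t=2: g(2,-2)=1 g(2,0)=2 g(2,2)=1
t=3: g(3,-3)=1 g(3,-1)=3 g(3,1)=3 g(3,3)=1
t=4: g(4,-2)=4 g(4,0)=6 g(4,2)=4 g(4,4)=1
t=5: g(5,-3)=4 g(5,-1)=10 g(5,1)=10 g(5,3)=5 g(5,5)=1
t=6: g(6,-2)=14 g(6,0)=20 g(6,2)=15 g(6,4)=6 g(6,6)=1
t=7: g(7,-3)=14 g(7,-1)=34 g(7,1)=35 g(7,3)=21 g(7,5)=7 g(7,7)=1
t=8: g(8,-2)=48 g(8,0)=69 g(8,2)=56 g(8,4)=28 g(8,6)=8 g(8,8)=1
t=9: g(9,-3)=48 g(9,-1)=117 g(9,1)=125 g(9,3)=84 g(9,5)=36 g(9,7)=9 g(9,9)=1
t=10: g(10,-2)=165 g(10,0)=242 g(10,2)=209 g(10,4)=120 g(10,6)=45 g(10,8)=10 g(10,10)=1
t=11: g(11,-3)=165 g(11,-1)=407 g(11,1)=451 g(11,3)=329 g(11,5)=165 g(11,7)=55 g(11,9)=11 g(11,11)=1
t=12: g(12,-2)=572 g(12,0)=858 g(12,2)=780 g(12,4)=494 g(12,6)=220 g(12,8)=66 g(12,10)=12 g(12,12)=1
t=13: g(13,-3)=572 g(13,-1)=1430 g(13,1)=1638 g(13,3)=1274 g(13,5)=714 g(13,7)=286 g(13,9)=78 g(13,11)=13 g(13,13)=1
t=14: g(14,-2)=2002 g(14,0)=3068 g(14,2)=2912 g(14,4)=1988 g(14,6)=1000 g(14,8)=364 g(14,10)=91 g(14,12)=14 g(14,14)=1
t=15: g(15,-3)=2002 g(15,-1)=5070 g(15,1)=5980 g(15,3)=4900 g(15,5)=2988 g(15,7)=1364 g(15,9)=455 g(15,11)=105 g(15,13)=15 g(15,15)=1
t=16: g(16,-2)=7072 g(16,0)=11050 g(16,2)=10880 g(16,4)=7888 g(16,6)=4352 g(16,8)=1819 g(16,10)=560 g(16,12)=120 g(16,14)=16 g(16,16)=1
t=17: g(17,-3)=7072 g(17,-1)=18122 g(17,1)=21930 g(17,3)=18768 g(17,5)=12240 g(17,7)=6171 g(17,9)=2379 g(17,11)=680 g(17,13)=136 g(17,15)=17 g(17,17)=1
t=18: g(18,-2)=25194 g(18,0)=40052 g(18,2)=40698 g(18,4)=31008 g(18,6)=18411 g(18,8)=8550 g(18,10)=3059 g(18,12)=816 g(18,14)=153 g(18,16)=18 g(18,18)=1
t=19: g(19,-3)=25194 g(19,-1)=65246 g(19,1)=80750 g(19,3)=71706 g(19,5)=49419 g(19,7)=26961 g(19,9)=11609 g(19,11)=3875 g(19,13)=969 g(19,15)=171 g(19,17)=19 g(19,19)=1
t=20: g(20,-2)=90440 g(20,0)=145996 g(20,2)=152456 g(20,4)=121125 g(20,6)=76380 g(20,8)=38570 g(20,10)=15484 g(20,12)=4844 g(20,14)=1140 g(20,16)=190 g(20,18)=20 g(20,20)=1
t=21: g(21,-3)=90440 g(21,-1)=236436 g(21,1)=298452 g(21,3)=273581 g(21,5)=197505 g(21,7)=114950 g(21,9)=54054 g(21,11)=20328 g(21,13)=5984 g(21,15)=1330 g(21,17)=210 g(21,19)=21 g(21,21)=1
t=22: g(22,-2)=326876 g(22,0)=534888 g(22,2)=572033 g(22,4)=471086 g(22,6)=312455 g(22,8)=169004 g(22,10)=74382 g(22,12)=26312 g(22,14)=7314 g(22,16)=1540 g(22,18)=231 g(22,20)=22 g(22,22)=1
t=23: g(23,-3)=326876 g(23,-1)=861764 g(23,1)=1106921 g(23,3)=1043119 g(23,5)=783541 g(23,7)=481459 g(23,9)=243386 g(23,11)=100694 g(23,13)=33626 g(23,15)=8854 g(23,17)=1771 g(23,19)=253 g(23,21)=23 g(23,23)=1
t=24: g(24,-2)=1188640 g(24,0)=1968685 g(24,2)=2150040 g(24,4)=1826660 g(24,6)=1265000 g(24,8)=724845 g(24,10)=344080 g(24,12)=134320 g(24,14)=42480 g(24,16)=10625 g(24,18)=2024 g(24,20)=276 g(24,22)=24 g(24,24)=1
t=25: g(25,-3)=1188640 g(25,-1)=3157325 g(25,1)=4118725 g(25,3)=3976700 g(25,5)=3091660 g(25,7)=1989845 g(25,9)=1068925 g(25,11)=478400 g(25,13)=176800 g(25,15)=53105 g(25,17)=12649 g(25,19)=2300 g(25,21)=300 g(25,23)=25 g(25,25)=1
t=26: g(26,-2)=4345965 g(26,0)=7276050 g(26,2)=8095425 g(26,4)=7068360 g(26,6)=5081505 g(26,8)=3058770 g(26,10)=1547325 g(26,12)=655200 g(26,14)=229905 g(26,16)=65754 g(26,18)=14949 g(26,20)=2600 g(26,22)=325 g(26,24)=26 g(26,26)=1
t=27: g(27,-3)=4345965 g(27,-1)=11622015 g(27,1)=15371475 g(27,3)=15163785 g(27,5)=12149865 g(27,7)=8140275 g(27,9)=4606095 g(27,11)=2202525 g(27,13)=885105 g(27,15)=295659 g(27,17)=80703 g(27,19)=17549 g(27,21)=2925 g(27,23)=351 g(27,25)=27 g(27,27)=1
t=28: g(28,-2)=15967980 g(28,0)=26993490 g(28,2)=30535260 g(28,4)=27313650 g(28,6)=20290140 g(28,8)=12746370 g(28,10)=6808620 g(28,12)=3087630 g(28,14)=1180764 g(28,16)=376362 g(28,18)=98252 g(28,20)=20474 g(28,22)=3276 g(28,24)=378 g(28,26)=28 g(28,28)=1
t=29: g(29,-3)=15967980 g(29,-1)=42961470 g(29,1)=57528750 g(29,3)=57848910 g(29,5)=47603790 g(29,7)=33036510 g(29,9)=19554990 g(29,11)=9896250 g(29,13)=4268394 g(29,15)=1557126 g(29,17)=474614 g(29,19)=118726 g(29,21)=23750 g(29,23)=3654 g(29,25)=406 g(29,27)=29 g(29,29)=1
Paths never hitting -4: Σ_s g(29,s) = 290845350
Paths hitting -4: 2^29 - 290845350 = 246025562
P = 246025562/536870912 = 123012781/268435456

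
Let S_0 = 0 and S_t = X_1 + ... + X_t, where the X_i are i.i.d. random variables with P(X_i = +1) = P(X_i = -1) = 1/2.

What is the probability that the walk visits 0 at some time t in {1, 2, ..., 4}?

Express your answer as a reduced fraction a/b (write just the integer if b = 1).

Answer: 5/8

Derivation:
Count via complement. Let g(t,s) = #length-t paths at position s with S_1..S_t all ≠ 0.
g(t,s) = g(t-1,s-1) + g(t-1,s+1) for s ≠ 0; g(t,0) = 0.
t=0: g(0,0)=1
t=1: g(1,-1)=1 g(1,1)=1
t=2: g(2,-2)=1 g(2,2)=1
t=3: g(3,-3)=1 g(3,-1)=1 g(3,1)=1 g(3,3)=1
t=4: g(4,-4)=1 g(4,-2)=2 g(4,2)=2 g(4,4)=1
Paths never hitting 0: Σ_s g(4,s) = 6
Paths hitting 0: 2^4 - 6 = 10
P = 10/16 = 5/8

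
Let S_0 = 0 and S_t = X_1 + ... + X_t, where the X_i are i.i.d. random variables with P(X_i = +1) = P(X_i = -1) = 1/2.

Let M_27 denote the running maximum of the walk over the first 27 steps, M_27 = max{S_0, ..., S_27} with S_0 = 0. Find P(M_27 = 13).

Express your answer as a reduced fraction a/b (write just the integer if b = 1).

Let M_27 = max(S_0,...,S_27). Use the reflection principle: for j ≥ 1, #{paths with M_27 ≥ j} = #{S_27 ≥ j} + #{S_27 ≥ j+1}.
By reflection, #{M_27 ≥ 13} = #{S_27 ≥ 13} + #{S_27 ≥ 14} = 1285624 + 397594 = 1683218.
#{M_27 ≥ 14} = #{S_27 ≥ 14} + #{S_27 ≥ 15} = 397594 + 397594 = 795188.
#{M_27 = 13} = 1683218 - 795188 = 888030.
P(M_27 = 13) = 888030/134217728 = 444015/67108864

Answer: 444015/67108864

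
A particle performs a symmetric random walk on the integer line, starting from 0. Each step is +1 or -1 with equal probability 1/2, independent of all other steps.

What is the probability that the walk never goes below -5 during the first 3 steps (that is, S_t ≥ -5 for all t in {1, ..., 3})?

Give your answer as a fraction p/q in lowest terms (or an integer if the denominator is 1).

Answer: 1

Derivation:
Let f(t,s) = #length-t paths at position s with S_1..S_t all ≥ -5.
f(t,s) = f(t-1,s-1) + f(t-1,s+1) for s ≥ -5; f(t,s) = 0 for s < -5.
t=0: f(0,0)=1
t=1: f(1,-1)=1 f(1,1)=1
t=2: f(2,-2)=1 f(2,0)=2 f(2,2)=1
t=3: f(3,-3)=1 f(3,-1)=3 f(3,1)=3 f(3,3)=1
Σ_s f(3,s) = 8
P = 8/8 = 1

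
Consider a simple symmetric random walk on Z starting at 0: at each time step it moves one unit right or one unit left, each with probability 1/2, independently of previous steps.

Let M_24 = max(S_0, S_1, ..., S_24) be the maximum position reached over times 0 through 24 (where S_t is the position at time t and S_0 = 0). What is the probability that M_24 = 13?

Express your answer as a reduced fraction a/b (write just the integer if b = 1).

Answer: 5313/2097152

Derivation:
Let M_24 = max(S_0,...,S_24). Use the reflection principle: for j ≥ 1, #{paths with M_24 ≥ j} = #{S_24 ≥ j} + #{S_24 ≥ j+1}.
By reflection, #{M_24 ≥ 13} = #{S_24 ≥ 13} + #{S_24 ≥ 14} = 55455 + 55455 = 110910.
#{M_24 ≥ 14} = #{S_24 ≥ 14} + #{S_24 ≥ 15} = 55455 + 12951 = 68406.
#{M_24 = 13} = 110910 - 68406 = 42504.
P(M_24 = 13) = 42504/16777216 = 5313/2097152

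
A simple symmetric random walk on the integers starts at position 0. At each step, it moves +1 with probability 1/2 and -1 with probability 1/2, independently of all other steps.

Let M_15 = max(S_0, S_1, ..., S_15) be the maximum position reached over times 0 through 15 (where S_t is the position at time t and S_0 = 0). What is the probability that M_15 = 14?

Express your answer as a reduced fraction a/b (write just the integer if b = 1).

Let M_15 = max(S_0,...,S_15). Use the reflection principle: for j ≥ 1, #{paths with M_15 ≥ j} = #{S_15 ≥ j} + #{S_15 ≥ j+1}.
By reflection, #{M_15 ≥ 14} = #{S_15 ≥ 14} + #{S_15 ≥ 15} = 1 + 1 = 2.
#{M_15 ≥ 15} = #{S_15 ≥ 15} + #{S_15 ≥ 16} = 1 + 0 = 1.
#{M_15 = 14} = 2 - 1 = 1.
P(M_15 = 14) = 1/32768 = 1/32768

Answer: 1/32768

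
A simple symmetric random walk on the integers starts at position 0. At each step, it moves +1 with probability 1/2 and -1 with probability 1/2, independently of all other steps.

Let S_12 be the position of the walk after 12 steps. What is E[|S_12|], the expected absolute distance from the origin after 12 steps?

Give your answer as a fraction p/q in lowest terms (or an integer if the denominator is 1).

Answer: 693/256

Derivation:
S_12 takes values m ≡ 0 (mod 2) with |m| ≤ 12; P(S_12=m) = C(12,(12+m)/2)/2^12.
Total paths: 2^12 = 4096
Distribution: P(S=-12)=1/4096, P(S=-10)=12/4096, P(S=-8)=66/4096, P(S=-6)=220/4096, P(S=-4)=495/4096, P(S=-2)=792/4096, P(S=0)=924/4096, P(S=2)=792/4096, P(S=4)=495/4096, P(S=6)=220/4096, P(S=8)=66/4096, P(S=10)=12/4096, P(S=12)=1/4096
E[|S_12|] = Σ_m |m|·P(S_12=m) = 11088/4096 = 693/256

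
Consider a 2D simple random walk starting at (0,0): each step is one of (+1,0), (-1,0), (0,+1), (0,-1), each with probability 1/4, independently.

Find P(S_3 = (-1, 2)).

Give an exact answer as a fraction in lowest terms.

Let h be the number of horizontal steps (so 3-h are vertical). To end at (-1,2) need (h-1)/2 right-steps and ((3-h)+2)/2 up-steps.
Sum over h with 1 ≤ h ≤ 1, h ≡ 1 (mod 2), 3-h ≡ 0 (mod 2):
h=1: C(3,1)·C(1,0)·C(2,2) = 3·1·1 = 3
Total favorable: 3
Total paths: 4^3 = 64
P = 3/64 = 3/64

Answer: 3/64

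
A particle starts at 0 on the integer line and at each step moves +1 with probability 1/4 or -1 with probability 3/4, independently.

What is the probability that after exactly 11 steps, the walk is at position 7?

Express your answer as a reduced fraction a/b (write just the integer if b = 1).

Answer: 495/4194304

Derivation:
To reach position 7 after 11 steps: need 9 steps of +1 and 2 steps of -1.
Number of such sequences: C(11,9) = 55
Each has probability (1/4)^9 · (3/4)^2 = 9/4194304
P = 55 · 9/4194304 = 495/4194304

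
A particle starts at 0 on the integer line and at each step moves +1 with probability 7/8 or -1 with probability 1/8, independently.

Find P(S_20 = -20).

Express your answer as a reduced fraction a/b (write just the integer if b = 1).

Answer: 1/1152921504606846976

Derivation:
To reach position -20 after 20 steps: need 0 steps of +1 and 20 steps of -1.
Number of such sequences: C(20,0) = 1
Each has probability (7/8)^0 · (1/8)^20 = 1/1152921504606846976
P = 1 · 1/1152921504606846976 = 1/1152921504606846976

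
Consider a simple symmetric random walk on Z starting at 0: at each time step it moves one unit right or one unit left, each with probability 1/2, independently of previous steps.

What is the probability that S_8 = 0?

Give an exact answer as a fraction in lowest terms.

To return to 0 after 8 steps: need exactly 4 steps of +1 and 4 of -1.
Favorable paths: C(8,4) = 70
Total paths: 2^8 = 256
P = 70/256 = 35/128

Answer: 35/128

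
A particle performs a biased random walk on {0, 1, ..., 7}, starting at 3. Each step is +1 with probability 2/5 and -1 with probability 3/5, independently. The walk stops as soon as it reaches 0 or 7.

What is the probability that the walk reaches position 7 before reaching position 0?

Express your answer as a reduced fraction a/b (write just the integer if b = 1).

Biased walk: p = 2/5, q = 3/5, r = q/p = 3/2
Gambler's ruin: P(hit 7 before 0 | start at 3) = (1 - r^a)/(1 - r^N)
r^3 = 27/8; r^7 = 2187/128
P = (1 - 27/8) / (1 - 2187/128) = -19/8 / -2059/128 = 304/2059

Answer: 304/2059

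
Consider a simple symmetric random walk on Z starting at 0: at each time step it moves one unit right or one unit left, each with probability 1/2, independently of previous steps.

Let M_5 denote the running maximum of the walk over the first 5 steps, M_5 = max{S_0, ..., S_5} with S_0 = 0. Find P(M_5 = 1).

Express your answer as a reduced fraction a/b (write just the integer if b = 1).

Answer: 5/16

Derivation:
Let M_5 = max(S_0,...,S_5). Use the reflection principle: for j ≥ 1, #{paths with M_5 ≥ j} = #{S_5 ≥ j} + #{S_5 ≥ j+1}.
By reflection, #{M_5 ≥ 1} = #{S_5 ≥ 1} + #{S_5 ≥ 2} = 16 + 6 = 22.
#{M_5 ≥ 2} = #{S_5 ≥ 2} + #{S_5 ≥ 3} = 6 + 6 = 12.
#{M_5 = 1} = 22 - 12 = 10.
P(M_5 = 1) = 10/32 = 5/16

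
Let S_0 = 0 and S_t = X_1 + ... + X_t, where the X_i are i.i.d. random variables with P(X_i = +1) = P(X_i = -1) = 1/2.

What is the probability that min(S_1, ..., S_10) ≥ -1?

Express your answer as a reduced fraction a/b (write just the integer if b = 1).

Let f(t,s) = #length-t paths at position s with S_1..S_t all ≥ -1.
f(t,s) = f(t-1,s-1) + f(t-1,s+1) for s ≥ -1; f(t,s) = 0 for s < -1.
t=0: f(0,0)=1
t=1: f(1,-1)=1 f(1,1)=1
t=2: f(2,0)=2 f(2,2)=1
t=3: f(3,-1)=2 f(3,1)=3 f(3,3)=1
t=4: f(4,0)=5 f(4,2)=4 f(4,4)=1
t=5: f(5,-1)=5 f(5,1)=9 f(5,3)=5 f(5,5)=1
t=6: f(6,0)=14 f(6,2)=14 f(6,4)=6 f(6,6)=1
t=7: f(7,-1)=14 f(7,1)=28 f(7,3)=20 f(7,5)=7 f(7,7)=1
t=8: f(8,0)=42 f(8,2)=48 f(8,4)=27 f(8,6)=8 f(8,8)=1
t=9: f(9,-1)=42 f(9,1)=90 f(9,3)=75 f(9,5)=35 f(9,7)=9 f(9,9)=1
t=10: f(10,0)=132 f(10,2)=165 f(10,4)=110 f(10,6)=44 f(10,8)=10 f(10,10)=1
Σ_s f(10,s) = 462
P = 462/1024 = 231/512

Answer: 231/512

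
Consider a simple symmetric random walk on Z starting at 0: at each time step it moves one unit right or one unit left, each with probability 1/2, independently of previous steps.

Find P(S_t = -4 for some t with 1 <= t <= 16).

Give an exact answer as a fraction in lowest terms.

Answer: 10889/32768

Derivation:
Count via complement. Let g(t,s) = #length-t paths at position s with S_1..S_t all ≠ -4.
g(t,s) = g(t-1,s-1) + g(t-1,s+1) for s ≠ -4; g(t,-4) = 0.
t=0: g(0,0)=1
t=1: g(1,-1)=1 g(1,1)=1
t=2: g(2,-2)=1 g(2,0)=2 g(2,2)=1
t=3: g(3,-3)=1 g(3,-1)=3 g(3,1)=3 g(3,3)=1
t=4: g(4,-2)=4 g(4,0)=6 g(4,2)=4 g(4,4)=1
t=5: g(5,-3)=4 g(5,-1)=10 g(5,1)=10 g(5,3)=5 g(5,5)=1
t=6: g(6,-2)=14 g(6,0)=20 g(6,2)=15 g(6,4)=6 g(6,6)=1
t=7: g(7,-3)=14 g(7,-1)=34 g(7,1)=35 g(7,3)=21 g(7,5)=7 g(7,7)=1
t=8: g(8,-2)=48 g(8,0)=69 g(8,2)=56 g(8,4)=28 g(8,6)=8 g(8,8)=1
t=9: g(9,-3)=48 g(9,-1)=117 g(9,1)=125 g(9,3)=84 g(9,5)=36 g(9,7)=9 g(9,9)=1
t=10: g(10,-2)=165 g(10,0)=242 g(10,2)=209 g(10,4)=120 g(10,6)=45 g(10,8)=10 g(10,10)=1
t=11: g(11,-3)=165 g(11,-1)=407 g(11,1)=451 g(11,3)=329 g(11,5)=165 g(11,7)=55 g(11,9)=11 g(11,11)=1
t=12: g(12,-2)=572 g(12,0)=858 g(12,2)=780 g(12,4)=494 g(12,6)=220 g(12,8)=66 g(12,10)=12 g(12,12)=1
t=13: g(13,-3)=572 g(13,-1)=1430 g(13,1)=1638 g(13,3)=1274 g(13,5)=714 g(13,7)=286 g(13,9)=78 g(13,11)=13 g(13,13)=1
t=14: g(14,-2)=2002 g(14,0)=3068 g(14,2)=2912 g(14,4)=1988 g(14,6)=1000 g(14,8)=364 g(14,10)=91 g(14,12)=14 g(14,14)=1
t=15: g(15,-3)=2002 g(15,-1)=5070 g(15,1)=5980 g(15,3)=4900 g(15,5)=2988 g(15,7)=1364 g(15,9)=455 g(15,11)=105 g(15,13)=15 g(15,15)=1
t=16: g(16,-2)=7072 g(16,0)=11050 g(16,2)=10880 g(16,4)=7888 g(16,6)=4352 g(16,8)=1819 g(16,10)=560 g(16,12)=120 g(16,14)=16 g(16,16)=1
Paths never hitting -4: Σ_s g(16,s) = 43758
Paths hitting -4: 2^16 - 43758 = 21778
P = 21778/65536 = 10889/32768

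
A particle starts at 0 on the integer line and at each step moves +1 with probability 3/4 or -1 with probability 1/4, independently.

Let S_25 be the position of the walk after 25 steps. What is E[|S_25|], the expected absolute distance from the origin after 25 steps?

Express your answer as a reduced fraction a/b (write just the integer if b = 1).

S_25 takes values m ≡ 1 (mod 2) with |m| ≤ 25; P(S_25=m) = C(25,(25+m)/2) · (3/4)^((25+m)/2) · (1/4)^((25-m)/2).
Distribution: P(S=-25)=1/1125899906842624, P(S=-23)=75/1125899906842624, P(S=-21)=675/281474976710656, P(S=-19)=15525/281474976710656, P(S=-17)=512325/562949953421312, P(S=-15)=6455295/562949953421312, P(S=-13)=32276475/281474976710656, P(S=-11)=262822725/281474976710656, P(S=-9)=7096213575/1125899906842624, P(S=-7)=40211876925/1125899906842624, P(S=-5)=24127126155/140737488355328, P(S=-3)=98701879725/140737488355328, P(S=-1)=690913158075/281474976710656, P(S=1)=2072739474225/281474976710656, P(S=3)=2664950752575/140737488355328, P(S=5)=5862891655665/140737488355328, P(S=7)=87943374834975/1125899906842624, P(S=9)=139674771796725/1125899906842624, P(S=11)=46558257265575/281474976710656, P(S=13)=51459126451425/281474976710656, P(S=15)=92626427612565/562949953421312, P(S=17)=66161734008975/562949953421312, P(S=19)=18044109275175/281474976710656, P(S=21)=7060738412025/281474976710656, P(S=23)=7060738412025/1125899906842624, P(S=25)=847288609443/1125899906842624
E[|S_25|] = Σ_m |m|·P(S_25=m) = 880416350563975/70368744177664

Answer: 880416350563975/70368744177664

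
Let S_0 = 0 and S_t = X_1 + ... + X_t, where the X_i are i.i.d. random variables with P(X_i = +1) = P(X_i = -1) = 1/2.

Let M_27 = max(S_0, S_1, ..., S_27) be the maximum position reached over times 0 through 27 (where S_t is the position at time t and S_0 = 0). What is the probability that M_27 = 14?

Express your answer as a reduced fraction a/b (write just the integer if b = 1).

Answer: 148005/67108864

Derivation:
Let M_27 = max(S_0,...,S_27). Use the reflection principle: for j ≥ 1, #{paths with M_27 ≥ j} = #{S_27 ≥ j} + #{S_27 ≥ j+1}.
By reflection, #{M_27 ≥ 14} = #{S_27 ≥ 14} + #{S_27 ≥ 15} = 397594 + 397594 = 795188.
#{M_27 ≥ 15} = #{S_27 ≥ 15} + #{S_27 ≥ 16} = 397594 + 101584 = 499178.
#{M_27 = 14} = 795188 - 499178 = 296010.
P(M_27 = 14) = 296010/134217728 = 148005/67108864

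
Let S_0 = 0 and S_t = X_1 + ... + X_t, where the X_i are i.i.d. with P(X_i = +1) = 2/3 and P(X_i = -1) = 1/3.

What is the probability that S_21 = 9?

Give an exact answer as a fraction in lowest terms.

Answer: 592707584/3486784401

Derivation:
To reach position 9 after 21 steps: need 15 steps of +1 and 6 steps of -1.
Number of such sequences: C(21,15) = 54264
Each has probability (2/3)^15 · (1/3)^6 = 32768/10460353203
P = 54264 · 32768/10460353203 = 592707584/3486784401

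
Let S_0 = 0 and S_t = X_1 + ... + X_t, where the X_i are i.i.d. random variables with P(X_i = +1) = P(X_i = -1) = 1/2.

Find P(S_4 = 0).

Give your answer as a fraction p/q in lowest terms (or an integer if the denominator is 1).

To reach position 0 after 4 steps: need 2 steps of +1 and 2 of -1.
Favorable paths: C(4,2) = 6
Total paths: 2^4 = 16
P = 6/16 = 3/8

Answer: 3/8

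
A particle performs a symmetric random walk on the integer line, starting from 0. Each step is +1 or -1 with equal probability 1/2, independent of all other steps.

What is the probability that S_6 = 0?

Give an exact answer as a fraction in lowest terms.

Answer: 5/16

Derivation:
To return to 0 after 6 steps: need exactly 3 steps of +1 and 3 of -1.
Favorable paths: C(6,3) = 20
Total paths: 2^6 = 64
P = 20/64 = 5/16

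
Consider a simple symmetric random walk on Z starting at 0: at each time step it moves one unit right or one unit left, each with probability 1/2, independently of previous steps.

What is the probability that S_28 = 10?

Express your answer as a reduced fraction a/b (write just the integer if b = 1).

To reach position 10 after 28 steps: need 19 steps of +1 and 9 of -1.
Favorable paths: C(28,19) = 6906900
Total paths: 2^28 = 268435456
P = 6906900/268435456 = 1726725/67108864

Answer: 1726725/67108864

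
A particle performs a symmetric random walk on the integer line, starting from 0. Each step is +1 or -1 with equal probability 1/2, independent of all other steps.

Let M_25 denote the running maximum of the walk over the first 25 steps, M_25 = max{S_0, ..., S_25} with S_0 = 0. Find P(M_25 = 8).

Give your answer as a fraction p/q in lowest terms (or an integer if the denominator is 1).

Answer: 1081575/33554432

Derivation:
Let M_25 = max(S_0,...,S_25). Use the reflection principle: for j ≥ 1, #{paths with M_25 ≥ j} = #{S_25 ≥ j} + #{S_25 ≥ j+1}.
By reflection, #{M_25 ≥ 8} = #{S_25 ≥ 8} + #{S_25 ≥ 9} = 1807781 + 1807781 = 3615562.
#{M_25 ≥ 9} = #{S_25 ≥ 9} + #{S_25 ≥ 10} = 1807781 + 726206 = 2533987.
#{M_25 = 8} = 3615562 - 2533987 = 1081575.
P(M_25 = 8) = 1081575/33554432 = 1081575/33554432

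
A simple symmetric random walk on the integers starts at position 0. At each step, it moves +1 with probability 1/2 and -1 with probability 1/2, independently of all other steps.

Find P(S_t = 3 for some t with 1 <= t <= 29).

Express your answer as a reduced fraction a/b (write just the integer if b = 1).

Answer: 313889477/536870912

Derivation:
Count via complement. Let g(t,s) = #length-t paths at position s with S_1..S_t all ≠ 3.
g(t,s) = g(t-1,s-1) + g(t-1,s+1) for s ≠ 3; g(t,3) = 0.
t=0: g(0,0)=1
t=1: g(1,-1)=1 g(1,1)=1
t=2: g(2,-2)=1 g(2,0)=2 g(2,2)=1
t=3: g(3,-3)=1 g(3,-1)=3 g(3,1)=3
t=4: g(4,-4)=1 g(4,-2)=4 g(4,0)=6 g(4,2)=3
t=5: g(5,-5)=1 g(5,-3)=5 g(5,-1)=10 g(5,1)=9
t=6: g(6,-6)=1 g(6,-4)=6 g(6,-2)=15 g(6,0)=19 g(6,2)=9
t=7: g(7,-7)=1 g(7,-5)=7 g(7,-3)=21 g(7,-1)=34 g(7,1)=28
t=8: g(8,-8)=1 g(8,-6)=8 g(8,-4)=28 g(8,-2)=55 g(8,0)=62 g(8,2)=28
t=9: g(9,-9)=1 g(9,-7)=9 g(9,-5)=36 g(9,-3)=83 g(9,-1)=117 g(9,1)=90
t=10: g(10,-10)=1 g(10,-8)=10 g(10,-6)=45 g(10,-4)=119 g(10,-2)=200 g(10,0)=207 g(10,2)=90
t=11: g(11,-11)=1 g(11,-9)=11 g(11,-7)=55 g(11,-5)=164 g(11,-3)=319 g(11,-1)=407 g(11,1)=297
t=12: g(12,-12)=1 g(12,-10)=12 g(12,-8)=66 g(12,-6)=219 g(12,-4)=483 g(12,-2)=726 g(12,0)=704 g(12,2)=297
t=13: g(13,-13)=1 g(13,-11)=13 g(13,-9)=78 g(13,-7)=285 g(13,-5)=702 g(13,-3)=1209 g(13,-1)=1430 g(13,1)=1001
t=14: g(14,-14)=1 g(14,-12)=14 g(14,-10)=91 g(14,-8)=363 g(14,-6)=987 g(14,-4)=1911 g(14,-2)=2639 g(14,0)=2431 g(14,2)=1001
t=15: g(15,-15)=1 g(15,-13)=15 g(15,-11)=105 g(15,-9)=454 g(15,-7)=1350 g(15,-5)=2898 g(15,-3)=4550 g(15,-1)=5070 g(15,1)=3432
t=16: g(16,-16)=1 g(16,-14)=16 g(16,-12)=120 g(16,-10)=559 g(16,-8)=1804 g(16,-6)=4248 g(16,-4)=7448 g(16,-2)=9620 g(16,0)=8502 g(16,2)=3432
t=17: g(17,-17)=1 g(17,-15)=17 g(17,-13)=136 g(17,-11)=679 g(17,-9)=2363 g(17,-7)=6052 g(17,-5)=11696 g(17,-3)=17068 g(17,-1)=18122 g(17,1)=11934
t=18: g(18,-18)=1 g(18,-16)=18 g(18,-14)=153 g(18,-12)=815 g(18,-10)=3042 g(18,-8)=8415 g(18,-6)=17748 g(18,-4)=28764 g(18,-2)=35190 g(18,0)=30056 g(18,2)=11934
t=19: g(19,-19)=1 g(19,-17)=19 g(19,-15)=171 g(19,-13)=968 g(19,-11)=3857 g(19,-9)=11457 g(19,-7)=26163 g(19,-5)=46512 g(19,-3)=63954 g(19,-1)=65246 g(19,1)=41990
t=20: g(20,-20)=1 g(20,-18)=20 g(20,-16)=190 g(20,-14)=1139 g(20,-12)=4825 g(20,-10)=15314 g(20,-8)=37620 g(20,-6)=72675 g(20,-4)=110466 g(20,-2)=129200 g(20,0)=107236 g(20,2)=41990
t=21: g(21,-21)=1 g(21,-19)=21 g(21,-17)=210 g(21,-15)=1329 g(21,-13)=5964 g(21,-11)=20139 g(21,-9)=52934 g(21,-7)=110295 g(21,-5)=183141 g(21,-3)=239666 g(21,-1)=236436 g(21,1)=149226
t=22: g(22,-22)=1 g(22,-20)=22 g(22,-18)=231 g(22,-16)=1539 g(22,-14)=7293 g(22,-12)=26103 g(22,-10)=73073 g(22,-8)=163229 g(22,-6)=293436 g(22,-4)=422807 g(22,-2)=476102 g(22,0)=385662 g(22,2)=149226
t=23: g(23,-23)=1 g(23,-21)=23 g(23,-19)=253 g(23,-17)=1770 g(23,-15)=8832 g(23,-13)=33396 g(23,-11)=99176 g(23,-9)=236302 g(23,-7)=456665 g(23,-5)=716243 g(23,-3)=898909 g(23,-1)=861764 g(23,1)=534888
t=24: g(24,-24)=1 g(24,-22)=24 g(24,-20)=276 g(24,-18)=2023 g(24,-16)=10602 g(24,-14)=42228 g(24,-12)=132572 g(24,-10)=335478 g(24,-8)=692967 g(24,-6)=1172908 g(24,-4)=1615152 g(24,-2)=1760673 g(24,0)=1396652 g(24,2)=534888
t=25: g(25,-25)=1 g(25,-23)=25 g(25,-21)=300 g(25,-19)=2299 g(25,-17)=12625 g(25,-15)=52830 g(25,-13)=174800 g(25,-11)=468050 g(25,-9)=1028445 g(25,-7)=1865875 g(25,-5)=2788060 g(25,-3)=3375825 g(25,-1)=3157325 g(25,1)=1931540
t=26: g(26,-26)=1 g(26,-24)=26 g(26,-22)=325 g(26,-20)=2599 g(26,-18)=14924 g(26,-16)=65455 g(26,-14)=227630 g(26,-12)=642850 g(26,-10)=1496495 g(26,-8)=2894320 g(26,-6)=4653935 g(26,-4)=6163885 g(26,-2)=6533150 g(26,0)=5088865 g(26,2)=1931540
t=27: g(27,-27)=1 g(27,-25)=27 g(27,-23)=351 g(27,-21)=2924 g(27,-19)=17523 g(27,-17)=80379 g(27,-15)=293085 g(27,-13)=870480 g(27,-11)=2139345 g(27,-9)=4390815 g(27,-7)=7548255 g(27,-5)=10817820 g(27,-3)=12697035 g(27,-1)=11622015 g(27,1)=7020405
t=28: g(28,-28)=1 g(28,-26)=28 g(28,-24)=378 g(28,-22)=3275 g(28,-20)=20447 g(28,-18)=97902 g(28,-16)=373464 g(28,-14)=1163565 g(28,-12)=3009825 g(28,-10)=6530160 g(28,-8)=11939070 g(28,-6)=18366075 g(28,-4)=23514855 g(28,-2)=24319050 g(28,0)=18642420 g(28,2)=7020405
t=29: g(29,-29)=1 g(29,-27)=29 g(29,-25)=406 g(29,-23)=3653 g(29,-21)=23722 g(29,-19)=118349 g(29,-17)=471366 g(29,-15)=1537029 g(29,-13)=4173390 g(29,-11)=9539985 g(29,-9)=18469230 g(29,-7)=30305145 g(29,-5)=41880930 g(29,-3)=47833905 g(29,-1)=42961470 g(29,1)=25662825
Paths never hitting 3: Σ_s g(29,s) = 222981435
Paths hitting 3: 2^29 - 222981435 = 313889477
P = 313889477/536870912 = 313889477/536870912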